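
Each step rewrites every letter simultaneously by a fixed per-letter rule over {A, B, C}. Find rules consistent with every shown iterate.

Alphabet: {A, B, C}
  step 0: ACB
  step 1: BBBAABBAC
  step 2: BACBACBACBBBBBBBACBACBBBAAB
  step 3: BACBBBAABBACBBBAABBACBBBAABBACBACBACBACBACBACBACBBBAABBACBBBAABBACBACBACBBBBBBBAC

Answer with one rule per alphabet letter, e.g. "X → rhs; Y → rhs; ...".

  step 2 ⇒ step 3: BACBACBACBBBBBBBACBACBBBAAB ⇒ BAC·BBB·AAB·BAC·BBB·AAB·BAC·BBB·AAB·BAC·BAC·BAC·BAC·BAC·BAC·BAC·BBB·AAB·BAC·BBB·AAB·BAC·BAC·BAC·BBB·BBB·BAC
    A ↦ BBB
    B ↦ BAC
    C ↦ AAB

A->BBB, B->BAC, C->AAB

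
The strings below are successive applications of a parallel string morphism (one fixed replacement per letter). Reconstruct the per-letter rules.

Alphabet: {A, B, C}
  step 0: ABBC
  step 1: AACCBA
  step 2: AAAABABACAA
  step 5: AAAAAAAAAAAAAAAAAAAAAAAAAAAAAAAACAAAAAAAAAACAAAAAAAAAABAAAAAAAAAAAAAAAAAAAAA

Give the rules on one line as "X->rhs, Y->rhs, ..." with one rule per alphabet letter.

  step 1 ⇒ step 2: AACCBA ⇒ AA·AA·BA·BA·C·AA
    A ↦ AA
    B ↦ C
    C ↦ BA

A->AA, B->C, C->BA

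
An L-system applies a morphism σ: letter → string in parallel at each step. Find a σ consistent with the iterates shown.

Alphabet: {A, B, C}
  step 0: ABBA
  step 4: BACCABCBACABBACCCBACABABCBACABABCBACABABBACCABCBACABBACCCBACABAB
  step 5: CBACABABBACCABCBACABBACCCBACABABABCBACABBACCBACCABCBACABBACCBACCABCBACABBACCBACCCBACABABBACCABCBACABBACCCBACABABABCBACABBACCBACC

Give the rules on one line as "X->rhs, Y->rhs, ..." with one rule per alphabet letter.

A->BAC, B->C, C->AB

  step 4 ⇒ step 5: BACCABCBACABBACCCBACABABCBACABABCBACABABBACCABCBACABBACCCBACABAB ⇒ C·BAC·AB·AB·BAC·C·AB·C·BAC·AB·BAC·C·C·BAC·AB·AB·AB·C·BAC·AB·BAC·C·BAC·C·AB·C·BAC·AB·BAC·C·BAC·C·AB·C·BAC·AB·BAC·C·BAC·C·C·BAC·AB·AB·BAC·C·AB·C·BAC·AB·BAC·C·C·BAC·AB·AB·AB·C·BAC·AB·BAC·C·BAC·C
    A ↦ BAC
    B ↦ C
    C ↦ AB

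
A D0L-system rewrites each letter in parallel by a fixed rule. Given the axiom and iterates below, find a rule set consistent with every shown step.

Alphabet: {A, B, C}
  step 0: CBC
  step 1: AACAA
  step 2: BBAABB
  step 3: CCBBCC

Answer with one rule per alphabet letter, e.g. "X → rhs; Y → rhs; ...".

A->B, B->C, C->AA

  step 2 ⇒ step 3: BBAABB ⇒ C·C·B·B·C·C
    A ↦ B
    B ↦ C
  step 0 ⇒ step 1: CBC ⇒ AA·C·AA
    C ↦ AA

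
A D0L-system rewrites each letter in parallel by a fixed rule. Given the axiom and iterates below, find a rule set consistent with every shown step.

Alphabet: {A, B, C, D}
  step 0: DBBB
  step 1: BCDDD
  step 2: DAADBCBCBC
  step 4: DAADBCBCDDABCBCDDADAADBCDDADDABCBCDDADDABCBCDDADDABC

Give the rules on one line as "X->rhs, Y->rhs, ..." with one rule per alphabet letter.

A->DDA, B->D, C->AAD, D->BC

  step 1 ⇒ step 2: BCDDD ⇒ D·AAD·BC·BC·BC
    B ↦ D
    C ↦ AAD
    D ↦ BC
    A ↦ DDA  (constrained at step 2)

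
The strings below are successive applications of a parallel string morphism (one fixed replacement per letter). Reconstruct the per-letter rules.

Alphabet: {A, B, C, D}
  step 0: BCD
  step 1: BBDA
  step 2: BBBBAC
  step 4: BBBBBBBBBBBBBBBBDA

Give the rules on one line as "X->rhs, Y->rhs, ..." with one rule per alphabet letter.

A->C, B->BB, C->D, D->A

  step 1 ⇒ step 2: BBDA ⇒ BB·BB·A·C
    A ↦ C
    B ↦ BB
    D ↦ A
  step 0 ⇒ step 1: BCD ⇒ BB·D·A
    C ↦ D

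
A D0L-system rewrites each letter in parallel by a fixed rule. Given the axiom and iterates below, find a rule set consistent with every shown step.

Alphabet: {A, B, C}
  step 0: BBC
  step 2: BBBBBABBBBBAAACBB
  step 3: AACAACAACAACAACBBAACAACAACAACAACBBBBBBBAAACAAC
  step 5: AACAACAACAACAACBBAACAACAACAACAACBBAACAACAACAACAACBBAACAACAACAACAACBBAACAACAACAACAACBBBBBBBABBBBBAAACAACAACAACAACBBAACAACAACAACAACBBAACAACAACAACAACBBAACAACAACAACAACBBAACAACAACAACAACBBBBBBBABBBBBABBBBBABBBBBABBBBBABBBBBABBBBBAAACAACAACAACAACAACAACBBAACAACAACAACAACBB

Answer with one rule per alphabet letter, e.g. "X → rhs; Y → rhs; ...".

  step 2 ⇒ step 3: BBBBBABBBBBAAACBB ⇒ AAC·AAC·AAC·AAC·AAC·BB·AAC·AAC·AAC·AAC·AAC·BB·BB·BB·BA·AAC·AAC
    A ↦ BB
    B ↦ AAC
    C ↦ BA

A->BB, B->AAC, C->BA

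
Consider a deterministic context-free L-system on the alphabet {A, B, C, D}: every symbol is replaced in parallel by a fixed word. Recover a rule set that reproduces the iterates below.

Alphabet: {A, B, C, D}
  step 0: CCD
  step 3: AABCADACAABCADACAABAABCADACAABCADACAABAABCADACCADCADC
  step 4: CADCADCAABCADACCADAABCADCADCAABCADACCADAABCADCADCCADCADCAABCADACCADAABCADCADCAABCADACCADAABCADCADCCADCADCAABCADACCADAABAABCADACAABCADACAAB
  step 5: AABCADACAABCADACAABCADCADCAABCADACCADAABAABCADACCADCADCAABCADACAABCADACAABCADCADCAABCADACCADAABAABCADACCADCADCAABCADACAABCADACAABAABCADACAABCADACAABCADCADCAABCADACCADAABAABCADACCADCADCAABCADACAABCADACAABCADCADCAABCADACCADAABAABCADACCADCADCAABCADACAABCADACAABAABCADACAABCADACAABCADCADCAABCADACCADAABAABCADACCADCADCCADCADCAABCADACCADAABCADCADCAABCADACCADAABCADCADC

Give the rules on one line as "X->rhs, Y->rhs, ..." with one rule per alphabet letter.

A->CAD, B->C, C->AAB, D->AC

  step 4 ⇒ step 5: CADCADCAABCADACCADAABCADCADCAABCADACCADAABCADCADCCADCADCAABCADACCADAABCADCADCAABCADACCADAABCADCADCCADCADCAABCADACCADAABAABCADACAABCADACAAB ⇒ AAB·CAD·AC·AAB·CAD·AC·AAB·CAD·CAD·C·AAB·CAD·AC·CAD·AAB·AAB·CAD·AC·CAD·CAD·C·AAB·CAD·AC·AAB·CAD·AC·AAB·CAD·CAD·C·AAB·CAD·AC·CAD·AAB·AAB·CAD·AC·CAD·CAD·C·AAB·CAD·AC·AAB·CAD·AC·AAB·AAB·CAD·AC·AAB·CAD·AC·AAB·CAD·CAD·C·AAB·CAD·AC·CAD·AAB·AAB·CAD·AC·CAD·CAD·C·AAB·CAD·AC·AAB·CAD·AC·AAB·CAD·CAD·C·AAB·CAD·AC·CAD·AAB·AAB·CAD·AC·CAD·CAD·C·AAB·CAD·AC·AAB·CAD·AC·AAB·AAB·CAD·AC·AAB·CAD·AC·AAB·CAD·CAD·C·AAB·CAD·AC·CAD·AAB·AAB·CAD·AC·CAD·CAD·C·CAD·CAD·C·AAB·CAD·AC·CAD·AAB·CAD·CAD·C·AAB·CAD·AC·CAD·AAB·CAD·CAD·C
    A ↦ CAD
    B ↦ C
    C ↦ AAB
    D ↦ AC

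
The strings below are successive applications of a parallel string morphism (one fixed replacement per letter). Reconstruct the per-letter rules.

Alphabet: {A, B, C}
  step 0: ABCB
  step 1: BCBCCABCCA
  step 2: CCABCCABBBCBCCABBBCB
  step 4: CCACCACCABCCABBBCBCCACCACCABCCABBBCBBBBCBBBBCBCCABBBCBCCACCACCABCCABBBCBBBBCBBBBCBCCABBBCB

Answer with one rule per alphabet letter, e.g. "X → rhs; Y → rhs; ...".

A->BCB, B->CCA, C->B

  step 1 ⇒ step 2: BCBCCABCCA ⇒ CCA·B·CCA·B·B·BCB·CCA·B·B·BCB
    A ↦ BCB
    B ↦ CCA
    C ↦ B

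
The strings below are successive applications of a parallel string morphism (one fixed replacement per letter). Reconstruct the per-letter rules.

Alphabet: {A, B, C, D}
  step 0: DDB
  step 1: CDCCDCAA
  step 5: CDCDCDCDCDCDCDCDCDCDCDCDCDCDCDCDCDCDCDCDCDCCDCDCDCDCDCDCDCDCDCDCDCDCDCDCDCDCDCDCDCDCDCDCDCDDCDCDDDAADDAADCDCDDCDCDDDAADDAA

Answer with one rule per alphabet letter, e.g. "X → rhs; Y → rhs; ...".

A->CCB, B->AA, C->D, D->CDC

  step 0 ⇒ step 1: DDB ⇒ CDC·CDC·AA
    B ↦ AA
    D ↦ CDC
    A ↦ CCB  (constrained at step 1)
    C ↦ D  (constrained at step 1)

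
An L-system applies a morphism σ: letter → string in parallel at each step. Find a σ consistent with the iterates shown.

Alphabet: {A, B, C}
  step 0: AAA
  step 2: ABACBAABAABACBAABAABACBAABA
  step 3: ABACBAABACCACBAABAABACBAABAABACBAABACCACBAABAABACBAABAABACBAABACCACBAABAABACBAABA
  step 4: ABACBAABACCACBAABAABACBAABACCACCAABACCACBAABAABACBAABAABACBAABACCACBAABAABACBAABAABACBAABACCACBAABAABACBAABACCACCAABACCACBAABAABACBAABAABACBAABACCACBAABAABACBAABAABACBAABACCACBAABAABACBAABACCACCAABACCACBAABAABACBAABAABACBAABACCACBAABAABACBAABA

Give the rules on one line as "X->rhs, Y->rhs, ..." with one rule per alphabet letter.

  step 3 ⇒ step 4: ABACBAABACCACBAABAABACBAABAABACBAABACCACBAABAABACBAABAABACBAABACCACBAABAABACBAABA ⇒ ABA·CBA·ABA·CCA·CBA·ABA·ABA·CBA·ABA·CCA·CCA·ABA·CCA·CBA·ABA·ABA·CBA·ABA·ABA·CBA·ABA·CCA·CBA·ABA·ABA·CBA·ABA·ABA·CBA·ABA·CCA·CBA·ABA·ABA·CBA·ABA·CCA·CCA·ABA·CCA·CBA·ABA·ABA·CBA·ABA·ABA·CBA·ABA·CCA·CBA·ABA·ABA·CBA·ABA·ABA·CBA·ABA·CCA·CBA·ABA·ABA·CBA·ABA·CCA·CCA·ABA·CCA·CBA·ABA·ABA·CBA·ABA·ABA·CBA·ABA·CCA·CBA·ABA·ABA·CBA·ABA
    A ↦ ABA
    B ↦ CBA
    C ↦ CCA

A->ABA, B->CBA, C->CCA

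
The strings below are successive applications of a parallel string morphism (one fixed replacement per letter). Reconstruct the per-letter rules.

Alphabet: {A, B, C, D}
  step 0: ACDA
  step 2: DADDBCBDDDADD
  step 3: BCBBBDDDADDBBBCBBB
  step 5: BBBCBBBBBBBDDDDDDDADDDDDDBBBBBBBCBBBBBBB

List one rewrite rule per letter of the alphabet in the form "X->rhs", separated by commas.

A->CB, B->DD, C->DA, D->B

  step 2 ⇒ step 3: DADDBCBDDDADD ⇒ B·CB·B·B·DD·DA·DD·B·B·B·CB·B·B
    A ↦ CB
    B ↦ DD
    C ↦ DA
    D ↦ B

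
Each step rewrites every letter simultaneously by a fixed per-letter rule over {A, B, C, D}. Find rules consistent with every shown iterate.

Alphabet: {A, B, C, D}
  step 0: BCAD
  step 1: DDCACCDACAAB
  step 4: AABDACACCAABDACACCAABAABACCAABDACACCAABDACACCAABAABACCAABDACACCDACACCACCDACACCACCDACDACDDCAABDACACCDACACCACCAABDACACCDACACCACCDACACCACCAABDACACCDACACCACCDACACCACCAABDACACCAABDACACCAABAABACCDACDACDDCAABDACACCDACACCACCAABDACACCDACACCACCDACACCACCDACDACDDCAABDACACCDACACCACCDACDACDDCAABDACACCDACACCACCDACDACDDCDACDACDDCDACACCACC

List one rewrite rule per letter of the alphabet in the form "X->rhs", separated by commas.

A->DAC, B->DDC, C->ACC, D->AAB

  step 0 ⇒ step 1: BCAD ⇒ DDC·ACC·DAC·AAB
    A ↦ DAC
    B ↦ DDC
    C ↦ ACC
    D ↦ AAB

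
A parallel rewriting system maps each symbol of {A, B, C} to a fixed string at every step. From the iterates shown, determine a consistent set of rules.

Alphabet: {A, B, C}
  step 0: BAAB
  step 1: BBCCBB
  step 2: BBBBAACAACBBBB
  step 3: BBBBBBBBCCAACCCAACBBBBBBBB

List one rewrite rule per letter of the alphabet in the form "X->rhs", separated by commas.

A->C, B->BB, C->AAC

  step 2 ⇒ step 3: BBBBAACAACBBBB ⇒ BB·BB·BB·BB·C·C·AAC·C·C·AAC·BB·BB·BB·BB
    A ↦ C
    B ↦ BB
    C ↦ AAC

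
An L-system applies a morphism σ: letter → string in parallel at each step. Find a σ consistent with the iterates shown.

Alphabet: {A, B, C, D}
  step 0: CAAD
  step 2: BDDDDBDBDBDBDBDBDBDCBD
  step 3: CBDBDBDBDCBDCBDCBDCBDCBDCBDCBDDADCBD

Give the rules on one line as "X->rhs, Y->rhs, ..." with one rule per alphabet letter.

  step 2 ⇒ step 3: BDDDDBDBDBDBDBDBDBDCBD ⇒ C·BD·BD·BD·BD·C·BD·C·BD·C·BD·C·BD·C·BD·C·BD·C·BD·DAD·C·BD
    B ↦ C
    C ↦ DAD
    D ↦ BD
    A ↦ DDD  (constrained at step 0)

A->DDD, B->C, C->DAD, D->BD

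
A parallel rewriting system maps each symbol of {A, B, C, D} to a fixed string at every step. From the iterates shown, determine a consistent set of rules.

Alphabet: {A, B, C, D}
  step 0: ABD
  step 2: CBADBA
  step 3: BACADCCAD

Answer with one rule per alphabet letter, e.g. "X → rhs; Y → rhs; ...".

  step 2 ⇒ step 3: CBADBA ⇒ BA·CA·D·C·CA·D
    A ↦ D
    B ↦ CA
    C ↦ BA
    D ↦ C

A->D, B->CA, C->BA, D->C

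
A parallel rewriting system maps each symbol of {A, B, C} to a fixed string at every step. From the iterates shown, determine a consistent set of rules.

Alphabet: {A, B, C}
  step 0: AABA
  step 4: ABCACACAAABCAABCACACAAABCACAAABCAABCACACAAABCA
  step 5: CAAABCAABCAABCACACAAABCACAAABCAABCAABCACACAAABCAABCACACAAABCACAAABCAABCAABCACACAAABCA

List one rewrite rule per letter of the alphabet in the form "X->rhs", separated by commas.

  step 4 ⇒ step 5: ABCACACAAABCAABCACACAAABCACAAABCAABCACACAAABCA ⇒ CA·A·AB·CA·AB·CA·AB·CA·CA·CA·A·AB·CA·CA·A·AB·CA·AB·CA·AB·CA·CA·CA·A·AB·CA·AB·CA·CA·CA·A·AB·CA·CA·A·AB·CA·AB·CA·AB·CA·CA·CA·A·AB·CA
    A ↦ CA
    B ↦ A
    C ↦ AB

A->CA, B->A, C->AB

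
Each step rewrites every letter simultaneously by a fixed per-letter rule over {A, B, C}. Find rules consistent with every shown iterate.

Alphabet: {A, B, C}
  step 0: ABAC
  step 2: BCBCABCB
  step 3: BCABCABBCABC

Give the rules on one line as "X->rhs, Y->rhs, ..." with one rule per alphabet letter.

  step 2 ⇒ step 3: BCBCABCB ⇒ BC·A·BC·A·B·BC·A·BC
    A ↦ B
    B ↦ BC
    C ↦ A

A->B, B->BC, C->A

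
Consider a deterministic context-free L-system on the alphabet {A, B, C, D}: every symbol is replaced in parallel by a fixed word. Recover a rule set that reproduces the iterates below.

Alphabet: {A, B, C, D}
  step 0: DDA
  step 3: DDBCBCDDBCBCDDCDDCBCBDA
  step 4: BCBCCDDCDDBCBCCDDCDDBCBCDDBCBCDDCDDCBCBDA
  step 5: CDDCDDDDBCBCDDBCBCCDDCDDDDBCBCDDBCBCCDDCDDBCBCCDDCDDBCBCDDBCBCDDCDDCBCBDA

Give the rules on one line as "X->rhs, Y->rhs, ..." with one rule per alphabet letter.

  step 4 ⇒ step 5: BCBCCDDCDDBCBCCDDCDDBCBCDDBCBCDDCDDCBCBDA ⇒ C·DD·C·DD·DD·BC·BC·DD·BC·BC·C·DD·C·DD·DD·BC·BC·DD·BC·BC·C·DD·C·DD·BC·BC·C·DD·C·DD·BC·BC·DD·BC·BC·DD·C·DD·C·BC·BDA
    A ↦ BDA
    B ↦ C
    C ↦ DD
    D ↦ BC

A->BDA, B->C, C->DD, D->BC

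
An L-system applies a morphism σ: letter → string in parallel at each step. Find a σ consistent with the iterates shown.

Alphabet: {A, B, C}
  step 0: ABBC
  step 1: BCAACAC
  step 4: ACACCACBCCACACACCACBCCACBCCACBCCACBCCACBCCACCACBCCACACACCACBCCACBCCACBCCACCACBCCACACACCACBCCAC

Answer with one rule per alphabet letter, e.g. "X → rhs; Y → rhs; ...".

  step 0 ⇒ step 1: ABBC ⇒ BC·A·A·CAC
    A ↦ BC
    B ↦ A
    C ↦ CAC

A->BC, B->A, C->CAC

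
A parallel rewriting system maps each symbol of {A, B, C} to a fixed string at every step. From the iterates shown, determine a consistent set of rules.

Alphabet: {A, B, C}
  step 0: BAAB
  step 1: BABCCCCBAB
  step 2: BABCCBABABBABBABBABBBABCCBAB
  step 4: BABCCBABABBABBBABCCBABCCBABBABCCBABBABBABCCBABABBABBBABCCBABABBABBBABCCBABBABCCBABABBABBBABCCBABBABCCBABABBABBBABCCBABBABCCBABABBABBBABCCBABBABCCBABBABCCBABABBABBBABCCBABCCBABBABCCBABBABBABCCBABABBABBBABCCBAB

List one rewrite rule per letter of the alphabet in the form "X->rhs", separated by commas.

A->CC, B->BAB, C->ABB

  step 1 ⇒ step 2: BABCCCCBAB ⇒ BAB·CC·BAB·ABB·ABB·ABB·ABB·BAB·CC·BAB
    A ↦ CC
    B ↦ BAB
    C ↦ ABB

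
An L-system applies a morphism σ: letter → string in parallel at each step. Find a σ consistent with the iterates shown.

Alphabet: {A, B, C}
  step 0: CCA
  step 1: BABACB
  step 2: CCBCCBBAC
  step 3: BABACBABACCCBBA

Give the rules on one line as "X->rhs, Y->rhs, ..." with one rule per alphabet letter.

  step 2 ⇒ step 3: CCBCCBBAC ⇒ BA·BA·C·BA·BA·C·C·CB·BA
    A ↦ CB
    B ↦ C
    C ↦ BA

A->CB, B->C, C->BA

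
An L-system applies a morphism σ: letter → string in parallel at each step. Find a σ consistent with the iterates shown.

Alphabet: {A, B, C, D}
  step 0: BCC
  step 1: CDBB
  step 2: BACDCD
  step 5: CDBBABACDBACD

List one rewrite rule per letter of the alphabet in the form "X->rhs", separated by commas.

  step 1 ⇒ step 2: CDBB ⇒ B·A·CD·CD
    B ↦ CD
    C ↦ B
    D ↦ A
    A ↦ B  (constrained at step 2)

A->B, B->CD, C->B, D->A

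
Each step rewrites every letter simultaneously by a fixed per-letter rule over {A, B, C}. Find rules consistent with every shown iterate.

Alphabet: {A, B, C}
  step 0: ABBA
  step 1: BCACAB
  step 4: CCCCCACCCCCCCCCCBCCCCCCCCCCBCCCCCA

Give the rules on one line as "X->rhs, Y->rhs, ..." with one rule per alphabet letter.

  step 0 ⇒ step 1: ABBA ⇒ B·CA·CA·B
    A ↦ B
    B ↦ CA
    C ↦ CC  (constrained at step 1)

A->B, B->CA, C->CC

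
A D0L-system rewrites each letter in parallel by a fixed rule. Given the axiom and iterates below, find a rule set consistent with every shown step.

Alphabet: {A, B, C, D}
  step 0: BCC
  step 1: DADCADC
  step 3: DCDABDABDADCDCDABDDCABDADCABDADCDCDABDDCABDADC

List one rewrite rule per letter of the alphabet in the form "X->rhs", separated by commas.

  step 0 ⇒ step 1: BCC ⇒ D·ADC·ADC
    B ↦ D
    C ↦ ADC
    A ↦ DC  (constrained at step 1)
    D ↦ ABD  (constrained at step 1)

A->DC, B->D, C->ADC, D->ABD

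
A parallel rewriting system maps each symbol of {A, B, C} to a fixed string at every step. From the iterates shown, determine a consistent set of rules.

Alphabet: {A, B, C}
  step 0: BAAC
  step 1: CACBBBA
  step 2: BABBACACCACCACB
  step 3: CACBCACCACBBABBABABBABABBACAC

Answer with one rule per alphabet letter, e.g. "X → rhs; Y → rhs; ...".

A->B, B->CAC, C->BA

  step 2 ⇒ step 3: BABBACACCACCACB ⇒ CAC·B·CAC·CAC·B·BA·B·BA·BA·B·BA·BA·B·BA·CAC
    A ↦ B
    B ↦ CAC
    C ↦ BA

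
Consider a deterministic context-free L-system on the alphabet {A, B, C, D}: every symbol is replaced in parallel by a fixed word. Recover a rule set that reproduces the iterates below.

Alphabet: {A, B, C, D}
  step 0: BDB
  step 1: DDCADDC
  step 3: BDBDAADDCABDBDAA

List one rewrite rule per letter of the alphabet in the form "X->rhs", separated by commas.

  step 0 ⇒ step 1: BDB ⇒ DDC·A·DDC
    B ↦ DDC
    D ↦ A
    A ↦ BD  (constrained at step 1)
    C ↦ DD  (constrained at step 1)

A->BD, B->DDC, C->DD, D->A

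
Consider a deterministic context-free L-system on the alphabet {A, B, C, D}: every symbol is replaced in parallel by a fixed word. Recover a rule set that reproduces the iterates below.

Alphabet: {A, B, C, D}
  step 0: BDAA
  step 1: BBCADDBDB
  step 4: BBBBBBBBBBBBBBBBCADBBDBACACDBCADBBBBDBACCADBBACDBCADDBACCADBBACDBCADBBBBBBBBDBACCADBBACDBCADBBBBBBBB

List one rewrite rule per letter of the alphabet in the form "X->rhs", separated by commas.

  step 0 ⇒ step 1: BDAA ⇒ BB·CAD·DB·DB
    A ↦ DB
    B ↦ BB
    D ↦ CAD
    C ↦ AC  (constrained at step 1)

A->DB, B->BB, C->AC, D->CAD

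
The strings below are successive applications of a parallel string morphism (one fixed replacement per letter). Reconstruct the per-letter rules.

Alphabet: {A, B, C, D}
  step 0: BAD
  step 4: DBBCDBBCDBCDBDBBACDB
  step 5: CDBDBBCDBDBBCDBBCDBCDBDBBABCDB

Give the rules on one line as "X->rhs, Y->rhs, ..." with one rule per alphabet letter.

  step 4 ⇒ step 5: DBBCDBBCDBCDBDBBACDB ⇒ C·DB·DB·B·C·DB·DB·B·C·DB·B·C·DB·C·DB·DB·BA·B·C·DB
    A ↦ BA
    B ↦ DB
    C ↦ B
    D ↦ C

A->BA, B->DB, C->B, D->C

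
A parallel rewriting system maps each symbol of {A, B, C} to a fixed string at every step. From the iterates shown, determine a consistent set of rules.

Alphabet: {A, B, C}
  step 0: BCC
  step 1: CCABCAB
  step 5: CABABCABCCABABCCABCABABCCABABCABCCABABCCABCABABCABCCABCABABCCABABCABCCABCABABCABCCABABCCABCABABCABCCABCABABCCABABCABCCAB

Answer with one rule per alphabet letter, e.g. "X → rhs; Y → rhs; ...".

  step 0 ⇒ step 1: BCC ⇒ C·CAB·CAB
    B ↦ C
    C ↦ CAB
    A ↦ AB  (constrained at step 1)

A->AB, B->C, C->CAB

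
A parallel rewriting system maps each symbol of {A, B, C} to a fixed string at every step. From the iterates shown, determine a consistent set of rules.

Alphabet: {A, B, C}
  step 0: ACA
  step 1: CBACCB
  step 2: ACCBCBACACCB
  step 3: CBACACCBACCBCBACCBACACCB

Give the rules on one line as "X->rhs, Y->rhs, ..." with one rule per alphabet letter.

A->CB, B->CB, C->AC

  step 2 ⇒ step 3: ACCBCBACACCB ⇒ CB·AC·AC·CB·AC·CB·CB·AC·CB·AC·AC·CB
    A ↦ CB
    B ↦ CB
    C ↦ AC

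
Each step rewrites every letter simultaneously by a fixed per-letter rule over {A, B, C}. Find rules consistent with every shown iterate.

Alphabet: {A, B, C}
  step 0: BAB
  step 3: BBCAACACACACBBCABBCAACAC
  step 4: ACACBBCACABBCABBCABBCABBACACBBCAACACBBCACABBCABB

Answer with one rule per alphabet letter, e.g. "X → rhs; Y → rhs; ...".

  step 3 ⇒ step 4: BBCAACACACACBBCABBCAACAC ⇒ AC·AC·BB·CA·CA·BB·CA·BB·CA·BB·CA·BB·AC·AC·BB·CA·AC·AC·BB·CA·CA·BB·CA·BB
    A ↦ CA
    B ↦ AC
    C ↦ BB

A->CA, B->AC, C->BB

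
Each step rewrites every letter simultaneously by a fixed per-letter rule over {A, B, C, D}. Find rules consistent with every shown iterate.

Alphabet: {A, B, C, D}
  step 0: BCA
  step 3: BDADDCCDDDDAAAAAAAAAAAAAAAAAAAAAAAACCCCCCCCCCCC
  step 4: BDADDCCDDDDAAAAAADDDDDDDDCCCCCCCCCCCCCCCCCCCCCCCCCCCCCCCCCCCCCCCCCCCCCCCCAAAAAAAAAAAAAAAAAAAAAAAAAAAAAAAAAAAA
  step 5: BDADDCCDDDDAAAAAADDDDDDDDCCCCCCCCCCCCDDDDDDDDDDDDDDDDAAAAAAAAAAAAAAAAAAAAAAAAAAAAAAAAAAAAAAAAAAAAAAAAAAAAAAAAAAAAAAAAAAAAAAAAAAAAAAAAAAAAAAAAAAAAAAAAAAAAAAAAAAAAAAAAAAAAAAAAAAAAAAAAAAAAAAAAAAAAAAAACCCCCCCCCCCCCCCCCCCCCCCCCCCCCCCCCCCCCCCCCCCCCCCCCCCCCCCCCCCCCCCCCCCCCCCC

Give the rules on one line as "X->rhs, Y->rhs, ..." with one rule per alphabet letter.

  step 4 ⇒ step 5: BDADDCCDDDDAAAAAADDDDDDDDCCCCCCCCCCCCCCCCCCCCCCCCCCCCCCCCCCCCCCCCCCCCCCCCAAAAAAAAAAAAAAAAAAAAAAAAAAAAAAAAAAAA ⇒ BDA·DD·CC·DD·DD·AAA·AAA·DD·DD·DD·DD·CC·CC·CC·CC·CC·CC·DD·DD·DD·DD·DD·DD·DD·DD·AAA·AAA·AAA·AAA·AAA·AAA·AAA·AAA·AAA·AAA·AAA·AAA·AAA·AAA·AAA·AAA·AAA·AAA·AAA·AAA·AAA·AAA·AAA·AAA·AAA·AAA·AAA·AAA·AAA·AAA·AAA·AAA·AAA·AAA·AAA·AAA·AAA·AAA·AAA·AAA·AAA·AAA·AAA·AAA·AAA·AAA·AAA·AAA·CC·CC·CC·CC·CC·CC·CC·CC·CC·CC·CC·CC·CC·CC·CC·CC·CC·CC·CC·CC·CC·CC·CC·CC·CC·CC·CC·CC·CC·CC·CC·CC·CC·CC·CC·CC
    A ↦ CC
    B ↦ BDA
    C ↦ AAA
    D ↦ DD

A->CC, B->BDA, C->AAA, D->DD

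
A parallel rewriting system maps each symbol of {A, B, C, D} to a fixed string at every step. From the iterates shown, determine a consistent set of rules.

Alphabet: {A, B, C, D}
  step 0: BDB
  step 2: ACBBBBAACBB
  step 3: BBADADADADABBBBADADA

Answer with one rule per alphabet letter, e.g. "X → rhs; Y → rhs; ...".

  step 2 ⇒ step 3: ACBBBBAACBB ⇒ BB·A·DA·DA·DA·DA·BB·BB·A·DA·DA
    A ↦ BB
    B ↦ DA
    C ↦ A
    D ↦ AC  (constrained at step 0)

A->BB, B->DA, C->A, D->AC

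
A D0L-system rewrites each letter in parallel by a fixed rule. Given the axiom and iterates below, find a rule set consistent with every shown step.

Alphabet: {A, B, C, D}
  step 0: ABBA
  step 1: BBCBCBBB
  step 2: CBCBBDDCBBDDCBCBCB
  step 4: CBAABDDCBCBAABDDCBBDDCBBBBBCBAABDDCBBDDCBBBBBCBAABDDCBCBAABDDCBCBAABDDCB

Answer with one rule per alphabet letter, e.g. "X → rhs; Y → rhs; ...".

  step 1 ⇒ step 2: BBCBCBBB ⇒ CB·CB·BDD·CB·BDD·CB·CB·CB
    B ↦ CB
    C ↦ BDD
  step 0 ⇒ step 1: ABBA ⇒ BB·CB·CB·BB
    A ↦ BB
    D ↦ A  (constrained at step 2)

A->BB, B->CB, C->BDD, D->A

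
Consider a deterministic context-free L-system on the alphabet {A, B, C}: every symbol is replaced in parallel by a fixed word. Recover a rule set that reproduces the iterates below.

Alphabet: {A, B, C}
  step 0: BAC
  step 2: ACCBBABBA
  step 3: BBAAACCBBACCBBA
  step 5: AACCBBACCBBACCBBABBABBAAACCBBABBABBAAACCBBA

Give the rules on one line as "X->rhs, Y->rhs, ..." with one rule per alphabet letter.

A->BBA, B->C, C->A

  step 2 ⇒ step 3: ACCBBABBA ⇒ BBA·A·A·C·C·BBA·C·C·BBA
    A ↦ BBA
    B ↦ C
    C ↦ A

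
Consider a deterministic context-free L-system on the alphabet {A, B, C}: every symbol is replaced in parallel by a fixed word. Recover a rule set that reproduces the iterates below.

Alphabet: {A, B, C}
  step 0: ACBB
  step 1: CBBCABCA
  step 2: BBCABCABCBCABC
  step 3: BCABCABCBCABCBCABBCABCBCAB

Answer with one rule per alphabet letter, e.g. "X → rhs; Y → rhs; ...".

  step 2 ⇒ step 3: BBCABCABCBCABC ⇒ BCA·BCA·B·C·BCA·B·C·BCA·B·BCA·B·C·BCA·B
    A ↦ C
    B ↦ BCA
    C ↦ B

A->C, B->BCA, C->B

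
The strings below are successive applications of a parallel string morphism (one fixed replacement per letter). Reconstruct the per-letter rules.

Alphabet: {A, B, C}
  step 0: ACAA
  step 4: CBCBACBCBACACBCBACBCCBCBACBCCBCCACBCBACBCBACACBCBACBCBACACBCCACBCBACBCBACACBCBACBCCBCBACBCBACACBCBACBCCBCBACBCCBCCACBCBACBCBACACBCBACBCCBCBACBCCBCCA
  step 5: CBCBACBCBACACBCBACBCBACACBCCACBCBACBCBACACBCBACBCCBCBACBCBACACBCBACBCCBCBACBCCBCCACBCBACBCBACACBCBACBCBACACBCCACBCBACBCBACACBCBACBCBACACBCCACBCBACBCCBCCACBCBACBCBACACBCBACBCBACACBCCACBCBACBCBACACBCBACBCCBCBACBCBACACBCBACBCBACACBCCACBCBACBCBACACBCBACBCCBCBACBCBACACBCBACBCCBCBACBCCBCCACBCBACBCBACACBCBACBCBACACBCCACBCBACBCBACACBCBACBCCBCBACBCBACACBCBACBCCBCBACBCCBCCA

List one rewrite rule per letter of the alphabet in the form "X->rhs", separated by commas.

A->CA, B->BA, C->CBC

  step 4 ⇒ step 5: CBCBACBCBACACBCBACBCCBCBACBCCBCCACBCBACBCBACACBCBACBCBACACBCCACBCBACBCBACACBCBACBCCBCBACBCBACACBCBACBCCBCBACBCCBCCACBCBACBCBACACBCBACBCCBCBACBCCBCCA ⇒ CBC·BA·CBC·BA·CA·CBC·BA·CBC·BA·CA·CBC·CA·CBC·BA·CBC·BA·CA·CBC·BA·CBC·CBC·BA·CBC·BA·CA·CBC·BA·CBC·CBC·BA·CBC·CBC·CA·CBC·BA·CBC·BA·CA·CBC·BA·CBC·BA·CA·CBC·CA·CBC·BA·CBC·BA·CA·CBC·BA·CBC·BA·CA·CBC·CA·CBC·BA·CBC·CBC·CA·CBC·BA·CBC·BA·CA·CBC·BA·CBC·BA·CA·CBC·CA·CBC·BA·CBC·BA·CA·CBC·BA·CBC·CBC·BA·CBC·BA·CA·CBC·BA·CBC·BA·CA·CBC·CA·CBC·BA·CBC·BA·CA·CBC·BA·CBC·CBC·BA·CBC·BA·CA·CBC·BA·CBC·CBC·BA·CBC·CBC·CA·CBC·BA·CBC·BA·CA·CBC·BA·CBC·BA·CA·CBC·CA·CBC·BA·CBC·BA·CA·CBC·BA·CBC·CBC·BA·CBC·BA·CA·CBC·BA·CBC·CBC·BA·CBC·CBC·CA
    A ↦ CA
    B ↦ BA
    C ↦ CBC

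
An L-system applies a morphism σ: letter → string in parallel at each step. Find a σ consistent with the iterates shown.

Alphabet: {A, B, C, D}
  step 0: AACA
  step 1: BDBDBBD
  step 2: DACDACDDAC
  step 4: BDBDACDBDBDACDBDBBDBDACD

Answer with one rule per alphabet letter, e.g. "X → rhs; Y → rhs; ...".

A->BD, B->D, C->B, D->AC

  step 1 ⇒ step 2: BDBDBBD ⇒ D·AC·D·AC·D·D·AC
    B ↦ D
    D ↦ AC
  step 0 ⇒ step 1: AACA ⇒ BD·BD·B·BD
    A ↦ BD
  step 0 ⇒ step 1: AACA ⇒ BD·BD·B·BD
    C ↦ B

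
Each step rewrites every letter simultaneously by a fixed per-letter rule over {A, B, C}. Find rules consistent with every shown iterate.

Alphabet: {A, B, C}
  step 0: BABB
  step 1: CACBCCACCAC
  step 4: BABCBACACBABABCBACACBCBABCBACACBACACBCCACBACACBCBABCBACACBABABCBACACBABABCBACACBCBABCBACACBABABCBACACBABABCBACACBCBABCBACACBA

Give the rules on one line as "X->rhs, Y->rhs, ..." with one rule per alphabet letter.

A->BC, B->CAC, C->BA

  step 0 ⇒ step 1: BABB ⇒ CAC·BC·CAC·CAC
    A ↦ BC
    B ↦ CAC
    C ↦ BA  (constrained at step 1)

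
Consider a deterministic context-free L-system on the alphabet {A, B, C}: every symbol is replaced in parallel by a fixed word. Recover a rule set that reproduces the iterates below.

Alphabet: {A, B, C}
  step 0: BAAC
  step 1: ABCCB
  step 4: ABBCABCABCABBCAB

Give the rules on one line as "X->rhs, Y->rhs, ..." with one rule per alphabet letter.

A->C, B->AB, C->B

  step 0 ⇒ step 1: BAAC ⇒ AB·C·C·B
    A ↦ C
    B ↦ AB
    C ↦ B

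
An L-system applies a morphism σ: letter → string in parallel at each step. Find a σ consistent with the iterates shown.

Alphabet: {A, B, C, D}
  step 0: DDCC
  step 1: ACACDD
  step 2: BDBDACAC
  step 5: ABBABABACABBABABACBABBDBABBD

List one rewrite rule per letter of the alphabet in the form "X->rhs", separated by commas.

A->B, B->AB, C->D, D->AC

  step 1 ⇒ step 2: ACACDD ⇒ B·D·B·D·AC·AC
    A ↦ B
    C ↦ D
    D ↦ AC
    B ↦ AB  (constrained at step 2)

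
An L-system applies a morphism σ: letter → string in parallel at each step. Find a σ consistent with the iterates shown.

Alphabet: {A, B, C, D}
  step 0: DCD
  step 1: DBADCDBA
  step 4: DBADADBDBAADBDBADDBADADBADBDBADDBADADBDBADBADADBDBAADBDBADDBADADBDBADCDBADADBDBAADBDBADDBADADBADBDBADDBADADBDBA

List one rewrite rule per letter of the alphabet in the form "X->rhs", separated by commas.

  step 0 ⇒ step 1: DCD ⇒ DBA·DC·DBA
    C ↦ DC
    D ↦ DBA
    A ↦ ADB  (constrained at step 1)
    B ↦ D  (constrained at step 1)

A->ADB, B->D, C->DC, D->DBA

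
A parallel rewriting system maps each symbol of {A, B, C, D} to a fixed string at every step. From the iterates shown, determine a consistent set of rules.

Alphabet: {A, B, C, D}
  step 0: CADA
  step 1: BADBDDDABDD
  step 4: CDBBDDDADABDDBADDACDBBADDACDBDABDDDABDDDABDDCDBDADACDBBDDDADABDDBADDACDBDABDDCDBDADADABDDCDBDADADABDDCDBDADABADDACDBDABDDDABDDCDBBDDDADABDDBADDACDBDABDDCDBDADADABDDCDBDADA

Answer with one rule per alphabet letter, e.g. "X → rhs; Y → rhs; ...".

A->BDD, B->CDB, C->BAD, D->DA

  step 0 ⇒ step 1: CADA ⇒ BAD·BDD·DA·BDD
    A ↦ BDD
    C ↦ BAD
    D ↦ DA
    B ↦ CDB  (constrained at step 1)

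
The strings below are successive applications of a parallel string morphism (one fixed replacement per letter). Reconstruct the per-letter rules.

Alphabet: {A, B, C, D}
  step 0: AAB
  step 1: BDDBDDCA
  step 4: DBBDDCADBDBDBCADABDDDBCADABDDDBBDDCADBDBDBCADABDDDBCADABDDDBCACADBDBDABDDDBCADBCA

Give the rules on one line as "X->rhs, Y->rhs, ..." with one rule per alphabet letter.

A->BDD, B->CA, C->DA, D->DB

  step 0 ⇒ step 1: AAB ⇒ BDD·BDD·CA
    A ↦ BDD
    B ↦ CA
    C ↦ DA  (constrained at step 1)
    D ↦ DB  (constrained at step 1)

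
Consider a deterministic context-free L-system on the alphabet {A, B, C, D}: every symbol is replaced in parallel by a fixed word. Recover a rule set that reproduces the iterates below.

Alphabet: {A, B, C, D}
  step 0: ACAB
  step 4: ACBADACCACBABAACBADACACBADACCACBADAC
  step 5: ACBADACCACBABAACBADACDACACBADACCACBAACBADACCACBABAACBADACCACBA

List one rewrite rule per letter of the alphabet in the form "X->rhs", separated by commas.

  step 4 ⇒ step 5: ACBADACCACBABAACBADACACBADACCACBADAC ⇒ AC·BA·D·AC·C·AC·BA·BA·AC·BA·D·AC·D·AC·AC·BA·D·AC·C·AC·BA·AC·BA·D·AC·C·AC·BA·BA·AC·BA·D·AC·C·AC·BA
    A ↦ AC
    B ↦ D
    C ↦ BA
    D ↦ C

A->AC, B->D, C->BA, D->C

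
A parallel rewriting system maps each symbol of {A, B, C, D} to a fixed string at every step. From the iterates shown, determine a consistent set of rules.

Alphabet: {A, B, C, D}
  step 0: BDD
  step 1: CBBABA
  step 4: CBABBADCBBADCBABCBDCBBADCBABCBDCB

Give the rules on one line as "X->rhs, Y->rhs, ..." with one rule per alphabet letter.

A->AB, B->CB, C->D, D->BA

  step 0 ⇒ step 1: BDD ⇒ CB·BA·BA
    B ↦ CB
    D ↦ BA
    A ↦ AB  (constrained at step 1)
    C ↦ D  (constrained at step 1)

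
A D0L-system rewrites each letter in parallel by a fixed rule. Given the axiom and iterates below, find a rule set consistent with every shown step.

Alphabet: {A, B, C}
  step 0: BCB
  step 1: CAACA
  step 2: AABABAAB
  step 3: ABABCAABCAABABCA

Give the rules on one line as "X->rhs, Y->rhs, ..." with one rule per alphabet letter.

A->AB, B->CA, C->A

  step 2 ⇒ step 3: AABABAAB ⇒ AB·AB·CA·AB·CA·AB·AB·CA
    A ↦ AB
    B ↦ CA
  step 0 ⇒ step 1: BCB ⇒ CA·A·CA
    C ↦ A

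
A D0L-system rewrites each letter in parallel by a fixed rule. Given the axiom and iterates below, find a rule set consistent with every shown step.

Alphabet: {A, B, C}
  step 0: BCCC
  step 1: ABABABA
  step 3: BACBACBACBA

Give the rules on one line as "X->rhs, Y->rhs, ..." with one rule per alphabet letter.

  step 0 ⇒ step 1: BCCC ⇒ A·BA·BA·BA
    B ↦ A
    C ↦ BA
    A ↦ C  (constrained at step 1)

A->C, B->A, C->BA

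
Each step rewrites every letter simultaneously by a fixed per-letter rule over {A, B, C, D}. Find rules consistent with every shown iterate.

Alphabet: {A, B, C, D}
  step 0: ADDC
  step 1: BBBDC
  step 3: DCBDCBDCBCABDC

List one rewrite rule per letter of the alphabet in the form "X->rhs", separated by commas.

  step 0 ⇒ step 1: ADDC ⇒ B·B·B·DC
    A ↦ B
    C ↦ DC
    D ↦ B
    B ↦ CA  (constrained at step 1)

A->B, B->CA, C->DC, D->B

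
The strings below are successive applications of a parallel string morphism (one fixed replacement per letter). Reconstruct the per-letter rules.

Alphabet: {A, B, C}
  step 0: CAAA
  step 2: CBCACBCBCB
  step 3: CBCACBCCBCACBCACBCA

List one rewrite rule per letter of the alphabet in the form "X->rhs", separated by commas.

A->C, B->CA, C->CB

  step 2 ⇒ step 3: CBCACBCBCB ⇒ CB·CA·CB·C·CB·CA·CB·CA·CB·CA
    A ↦ C
    B ↦ CA
    C ↦ CB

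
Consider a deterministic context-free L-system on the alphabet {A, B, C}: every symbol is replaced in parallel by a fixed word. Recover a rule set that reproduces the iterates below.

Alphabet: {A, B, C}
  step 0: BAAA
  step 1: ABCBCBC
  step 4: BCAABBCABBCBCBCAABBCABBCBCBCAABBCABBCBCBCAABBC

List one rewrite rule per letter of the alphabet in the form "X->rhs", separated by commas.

A->BC, B->A, C->BBC

  step 0 ⇒ step 1: BAAA ⇒ A·BC·BC·BC
    A ↦ BC
    B ↦ A
    C ↦ BBC  (constrained at step 1)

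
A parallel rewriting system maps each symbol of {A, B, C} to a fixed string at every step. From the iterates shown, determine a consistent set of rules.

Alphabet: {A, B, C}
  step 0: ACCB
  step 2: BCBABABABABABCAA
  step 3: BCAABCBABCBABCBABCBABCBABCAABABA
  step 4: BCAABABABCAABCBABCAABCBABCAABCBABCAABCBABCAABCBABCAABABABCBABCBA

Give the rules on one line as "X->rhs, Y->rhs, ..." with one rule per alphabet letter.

A->BA, B->BC, C->AA

  step 3 ⇒ step 4: BCAABCBABCBABCBABCBABCBABCAABABA ⇒ BC·AA·BA·BA·BC·AA·BC·BA·BC·AA·BC·BA·BC·AA·BC·BA·BC·AA·BC·BA·BC·AA·BC·BA·BC·AA·BA·BA·BC·BA·BC·BA
    A ↦ BA
    B ↦ BC
    C ↦ AA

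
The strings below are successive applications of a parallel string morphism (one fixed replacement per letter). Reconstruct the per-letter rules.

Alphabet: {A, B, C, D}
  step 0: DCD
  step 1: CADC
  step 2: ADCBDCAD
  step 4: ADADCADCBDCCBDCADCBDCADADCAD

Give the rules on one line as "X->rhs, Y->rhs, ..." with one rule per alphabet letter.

  step 1 ⇒ step 2: CADC ⇒ AD·CBD·C·AD
    A ↦ CBD
    C ↦ AD
    D ↦ C
    B ↦ AD  (constrained at step 2)

A->CBD, B->AD, C->AD, D->C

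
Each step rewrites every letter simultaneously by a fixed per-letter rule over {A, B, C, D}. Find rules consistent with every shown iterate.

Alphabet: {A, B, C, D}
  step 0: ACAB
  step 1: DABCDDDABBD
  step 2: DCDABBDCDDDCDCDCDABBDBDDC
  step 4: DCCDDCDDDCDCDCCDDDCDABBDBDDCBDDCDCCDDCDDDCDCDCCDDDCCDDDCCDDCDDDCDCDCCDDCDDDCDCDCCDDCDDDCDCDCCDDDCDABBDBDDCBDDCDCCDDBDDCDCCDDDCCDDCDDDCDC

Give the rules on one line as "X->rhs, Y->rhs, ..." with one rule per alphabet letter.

  step 1 ⇒ step 2: DABCDDDABBD ⇒ DC·DAB·BD·CDD·DC·DC·DC·DAB·BD·BD·DC
    A ↦ DAB
    B ↦ BD
    C ↦ CDD
    D ↦ DC

A->DAB, B->BD, C->CDD, D->DC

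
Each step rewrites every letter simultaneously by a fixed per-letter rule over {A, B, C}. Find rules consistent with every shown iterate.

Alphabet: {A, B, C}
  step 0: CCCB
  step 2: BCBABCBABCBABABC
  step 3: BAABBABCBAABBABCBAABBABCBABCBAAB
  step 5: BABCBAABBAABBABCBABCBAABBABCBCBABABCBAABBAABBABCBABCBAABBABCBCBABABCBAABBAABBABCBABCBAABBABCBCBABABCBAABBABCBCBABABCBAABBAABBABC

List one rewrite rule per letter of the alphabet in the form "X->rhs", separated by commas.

A->BC, B->BA, C->AB

  step 2 ⇒ step 3: BCBABCBABCBABABC ⇒ BA·AB·BA·BC·BA·AB·BA·BC·BA·AB·BA·BC·BA·BC·BA·AB
    A ↦ BC
    B ↦ BA
    C ↦ AB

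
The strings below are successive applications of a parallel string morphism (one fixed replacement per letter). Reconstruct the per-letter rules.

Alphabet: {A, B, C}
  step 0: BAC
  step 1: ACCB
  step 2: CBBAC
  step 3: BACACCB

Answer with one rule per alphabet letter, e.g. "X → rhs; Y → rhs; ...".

  step 2 ⇒ step 3: CBBAC ⇒ B·AC·AC·C·B
    A ↦ C
    B ↦ AC
    C ↦ B

A->C, B->AC, C->B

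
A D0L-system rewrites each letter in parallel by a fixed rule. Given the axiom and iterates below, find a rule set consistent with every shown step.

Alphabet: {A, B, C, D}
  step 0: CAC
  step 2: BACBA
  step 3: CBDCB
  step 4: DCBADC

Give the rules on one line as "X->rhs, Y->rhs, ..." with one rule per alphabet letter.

  step 3 ⇒ step 4: CBDCB ⇒ D·C·BA·D·C
    B ↦ C
    C ↦ D
    D ↦ BA
  step 2 ⇒ step 3: BACBA ⇒ C·B·D·C·B
    A ↦ B

A->B, B->C, C->D, D->BA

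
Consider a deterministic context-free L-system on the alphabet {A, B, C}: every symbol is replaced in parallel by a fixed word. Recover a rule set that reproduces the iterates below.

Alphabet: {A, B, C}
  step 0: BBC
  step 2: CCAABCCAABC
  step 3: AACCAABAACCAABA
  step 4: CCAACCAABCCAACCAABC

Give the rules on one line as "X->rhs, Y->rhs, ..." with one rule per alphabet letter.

  step 3 ⇒ step 4: AACCAABAACCAABA ⇒ C·C·A·A·C·C·AAB·C·C·A·A·C·C·AAB·C
    A ↦ C
    B ↦ AAB
    C ↦ A

A->C, B->AAB, C->A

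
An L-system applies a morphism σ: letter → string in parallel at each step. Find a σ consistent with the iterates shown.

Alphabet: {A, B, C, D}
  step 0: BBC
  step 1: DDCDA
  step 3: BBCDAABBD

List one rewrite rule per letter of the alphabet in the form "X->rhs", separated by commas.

  step 0 ⇒ step 1: BBC ⇒ D·D·CDA
    B ↦ D
    C ↦ CDA
    A ↦ B  (constrained at step 1)
    D ↦ A  (constrained at step 1)

A->B, B->D, C->CDA, D->A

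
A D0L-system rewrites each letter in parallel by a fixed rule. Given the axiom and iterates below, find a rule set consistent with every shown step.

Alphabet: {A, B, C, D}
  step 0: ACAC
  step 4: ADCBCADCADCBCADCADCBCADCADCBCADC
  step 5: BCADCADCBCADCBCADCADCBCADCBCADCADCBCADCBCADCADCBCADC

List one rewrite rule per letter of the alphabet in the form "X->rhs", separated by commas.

  step 4 ⇒ step 5: ADCBCADCADCBCADCADCBCADCADCBCADC ⇒ BC·A·DC·A·DC·BC·A·DC·BC·A·DC·A·DC·BC·A·DC·BC·A·DC·A·DC·BC·A·DC·BC·A·DC·A·DC·BC·A·DC
    A ↦ BC
    B ↦ A
    C ↦ DC
    D ↦ A

A->BC, B->A, C->DC, D->A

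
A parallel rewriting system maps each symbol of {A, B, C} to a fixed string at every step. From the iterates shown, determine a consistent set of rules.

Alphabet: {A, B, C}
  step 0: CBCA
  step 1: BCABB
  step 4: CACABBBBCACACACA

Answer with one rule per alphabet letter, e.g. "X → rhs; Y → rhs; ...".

  step 0 ⇒ step 1: CBCA ⇒ B·CA·B·B
    A ↦ B
    B ↦ CA
    C ↦ B

A->B, B->CA, C->B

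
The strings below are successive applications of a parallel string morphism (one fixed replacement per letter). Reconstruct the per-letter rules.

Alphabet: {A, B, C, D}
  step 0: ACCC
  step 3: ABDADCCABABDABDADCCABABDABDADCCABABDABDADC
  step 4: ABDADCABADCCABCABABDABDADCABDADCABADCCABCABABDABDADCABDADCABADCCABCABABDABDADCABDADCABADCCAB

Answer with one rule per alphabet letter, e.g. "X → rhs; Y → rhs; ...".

A->AB, B->D, C->CAB, D->ADC

  step 3 ⇒ step 4: ABDADCCABABDABDADCCABABDABDADCCABABDABDADC ⇒ AB·D·ADC·AB·ADC·CAB·CAB·AB·D·AB·D·ADC·AB·D·ADC·AB·ADC·CAB·CAB·AB·D·AB·D·ADC·AB·D·ADC·AB·ADC·CAB·CAB·AB·D·AB·D·ADC·AB·D·ADC·AB·ADC·CAB
    A ↦ AB
    B ↦ D
    C ↦ CAB
    D ↦ ADC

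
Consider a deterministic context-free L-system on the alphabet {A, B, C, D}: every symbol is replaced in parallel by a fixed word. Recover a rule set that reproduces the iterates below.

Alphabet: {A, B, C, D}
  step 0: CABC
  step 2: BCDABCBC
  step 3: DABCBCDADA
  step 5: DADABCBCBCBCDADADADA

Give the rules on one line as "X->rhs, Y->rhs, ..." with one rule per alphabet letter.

  step 2 ⇒ step 3: BCDABCBC ⇒ D·A·BC·BC·D·A·D·A
    A ↦ BC
    B ↦ D
    C ↦ A
    D ↦ BC

A->BC, B->D, C->A, D->BC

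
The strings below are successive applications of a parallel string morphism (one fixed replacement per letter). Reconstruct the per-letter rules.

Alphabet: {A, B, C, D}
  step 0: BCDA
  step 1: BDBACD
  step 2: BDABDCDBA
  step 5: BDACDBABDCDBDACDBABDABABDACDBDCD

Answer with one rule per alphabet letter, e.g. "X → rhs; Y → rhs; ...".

A->CD, B->BD, C->B, D->A

  step 1 ⇒ step 2: BDBACD ⇒ BD·A·BD·CD·B·A
    A ↦ CD
    B ↦ BD
    C ↦ B
    D ↦ A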